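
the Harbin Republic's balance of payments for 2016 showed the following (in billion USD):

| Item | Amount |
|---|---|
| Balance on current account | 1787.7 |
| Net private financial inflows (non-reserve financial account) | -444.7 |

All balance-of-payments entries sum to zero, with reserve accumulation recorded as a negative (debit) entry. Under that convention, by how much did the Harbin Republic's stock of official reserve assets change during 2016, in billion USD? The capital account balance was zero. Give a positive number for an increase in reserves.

Official reserve transactions balance = -(1787.7 + (-444.7)) = -1343.0
An accumulation of reserves is recorded as a debit (negative entry), so the change in the stock of reserves is the negative of that balance.
Change in official reserves = -(-1343.0) = 1343.0

1343.0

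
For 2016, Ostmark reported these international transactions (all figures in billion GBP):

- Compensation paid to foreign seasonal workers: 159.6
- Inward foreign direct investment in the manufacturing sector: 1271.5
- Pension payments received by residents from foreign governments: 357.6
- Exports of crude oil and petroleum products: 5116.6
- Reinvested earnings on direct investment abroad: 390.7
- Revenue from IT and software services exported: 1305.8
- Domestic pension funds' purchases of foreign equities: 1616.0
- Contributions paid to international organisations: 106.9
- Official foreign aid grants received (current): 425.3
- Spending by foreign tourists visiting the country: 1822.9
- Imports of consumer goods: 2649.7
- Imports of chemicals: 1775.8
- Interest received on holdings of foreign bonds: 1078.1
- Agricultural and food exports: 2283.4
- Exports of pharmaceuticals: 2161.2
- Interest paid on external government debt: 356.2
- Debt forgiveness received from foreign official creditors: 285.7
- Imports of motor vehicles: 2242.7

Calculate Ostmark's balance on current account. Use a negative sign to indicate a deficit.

Goods: 2161.2 + 2283.4 - 1775.8 + 5116.6 - 2242.7 - 2649.7 = 2893.0
Services: 1822.9 + 1305.8 = 3128.7
Primary income: 390.7 - 159.6 + 1078.1 - 356.2 = 953.0
Secondary income: 357.6 - 106.9 + 425.3 = 676.0
Current account = 2893.0 + 3128.7 + 953.0 + 676.0 = 7650.7
(Excluded from the current account — financial account: inward foreign direct investment in the manufacturing sector 1271.5, domestic pension funds' purchases of foreign equities 1616.0; capital account: debt forgiveness received from foreign official creditors 285.7.)

7650.7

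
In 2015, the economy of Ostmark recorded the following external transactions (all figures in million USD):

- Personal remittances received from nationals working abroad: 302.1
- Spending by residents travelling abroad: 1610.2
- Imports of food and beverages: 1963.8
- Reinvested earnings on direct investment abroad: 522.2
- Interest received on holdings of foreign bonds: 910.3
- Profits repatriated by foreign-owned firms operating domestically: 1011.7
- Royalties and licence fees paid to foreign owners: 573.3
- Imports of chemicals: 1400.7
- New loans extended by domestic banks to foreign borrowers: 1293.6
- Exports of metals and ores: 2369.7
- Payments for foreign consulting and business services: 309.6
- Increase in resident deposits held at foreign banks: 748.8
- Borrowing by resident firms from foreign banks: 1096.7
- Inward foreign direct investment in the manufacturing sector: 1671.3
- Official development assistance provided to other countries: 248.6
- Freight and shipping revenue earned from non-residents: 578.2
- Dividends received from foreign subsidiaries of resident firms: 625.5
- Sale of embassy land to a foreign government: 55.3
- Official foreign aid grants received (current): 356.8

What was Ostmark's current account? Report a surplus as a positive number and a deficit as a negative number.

-1453.1

Goods: -1963.8 + 2369.7 - 1400.7 = -994.8
Services: -573.3 - 309.6 - 1610.2 + 578.2 = -1914.9
Primary income: 522.2 + 625.5 + 910.3 - 1011.7 = 1046.3
Secondary income: 302.1 - 248.6 + 356.8 = 410.3
Current account = (-994.8) + (-1914.9) + 1046.3 + 410.3 = -1453.1
(Excluded from the current account — financial account: new loans extended by domestic banks to foreign borrowers 1293.6, increase in resident deposits held at foreign banks 748.8, borrowing by resident firms from foreign banks 1096.7, inward foreign direct investment in the manufacturing sector 1671.3; capital account: sale of embassy land to a foreign government 55.3.)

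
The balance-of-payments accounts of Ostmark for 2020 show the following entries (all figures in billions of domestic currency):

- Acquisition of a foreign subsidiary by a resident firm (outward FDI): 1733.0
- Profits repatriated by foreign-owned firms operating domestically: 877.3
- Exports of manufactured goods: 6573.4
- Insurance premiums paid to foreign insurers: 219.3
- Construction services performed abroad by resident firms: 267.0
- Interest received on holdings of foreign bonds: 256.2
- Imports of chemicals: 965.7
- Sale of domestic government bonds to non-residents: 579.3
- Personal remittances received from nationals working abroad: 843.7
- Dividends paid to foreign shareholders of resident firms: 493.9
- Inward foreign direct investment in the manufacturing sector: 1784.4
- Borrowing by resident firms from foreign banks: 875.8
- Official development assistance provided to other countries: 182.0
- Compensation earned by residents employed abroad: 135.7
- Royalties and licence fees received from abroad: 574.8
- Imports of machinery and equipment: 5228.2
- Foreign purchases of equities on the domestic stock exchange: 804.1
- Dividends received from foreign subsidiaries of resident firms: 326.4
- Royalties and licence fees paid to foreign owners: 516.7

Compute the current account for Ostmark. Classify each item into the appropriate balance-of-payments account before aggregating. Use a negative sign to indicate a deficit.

Goods: 6573.4 - 5228.2 - 965.7 = 379.5
Services: -219.3 - 516.7 + 574.8 + 267.0 = 105.8
Primary income: 256.2 - 493.9 - 877.3 + 326.4 + 135.7 = -652.9
Secondary income: 843.7 - 182.0 = 661.7
Current account = 379.5 + 105.8 + (-652.9) + 661.7 = 494.1
(Excluded from the current account — financial account: acquisition of a foreign subsidiary by a resident firm (outward FDI) 1733.0, sale of domestic government bonds to non-residents 579.3, inward foreign direct investment in the manufacturing sector 1784.4, borrowing by resident firms from foreign banks 875.8, foreign purchases of equities on the domestic stock exchange 804.1.)

494.1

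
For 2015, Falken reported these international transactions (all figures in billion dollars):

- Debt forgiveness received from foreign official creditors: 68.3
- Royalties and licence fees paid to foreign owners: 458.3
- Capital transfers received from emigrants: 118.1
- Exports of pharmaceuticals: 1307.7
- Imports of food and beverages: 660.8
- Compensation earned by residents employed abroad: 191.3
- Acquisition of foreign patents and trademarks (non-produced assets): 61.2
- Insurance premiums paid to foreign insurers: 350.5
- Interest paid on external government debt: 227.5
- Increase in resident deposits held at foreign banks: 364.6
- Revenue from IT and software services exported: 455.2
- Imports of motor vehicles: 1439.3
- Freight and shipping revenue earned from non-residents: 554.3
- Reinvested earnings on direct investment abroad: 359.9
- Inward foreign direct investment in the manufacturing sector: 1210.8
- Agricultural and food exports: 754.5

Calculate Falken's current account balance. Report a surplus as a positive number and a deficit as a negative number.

Goods: 1307.7 - 660.8 + 754.5 - 1439.3 = -37.9
Services: 455.2 - 350.5 - 458.3 + 554.3 = 200.7
Primary income: 191.3 + 359.9 - 227.5 = 323.7
Current account = (-37.9) + 200.7 + 323.7 = 486.5
(Excluded from the current account — capital account: debt forgiveness received from foreign official creditors 68.3, capital transfers received from emigrants 118.1, acquisition of foreign patents and trademarks (non-produced assets) 61.2; financial account: increase in resident deposits held at foreign banks 364.6, inward foreign direct investment in the manufacturing sector 1210.8.)

486.5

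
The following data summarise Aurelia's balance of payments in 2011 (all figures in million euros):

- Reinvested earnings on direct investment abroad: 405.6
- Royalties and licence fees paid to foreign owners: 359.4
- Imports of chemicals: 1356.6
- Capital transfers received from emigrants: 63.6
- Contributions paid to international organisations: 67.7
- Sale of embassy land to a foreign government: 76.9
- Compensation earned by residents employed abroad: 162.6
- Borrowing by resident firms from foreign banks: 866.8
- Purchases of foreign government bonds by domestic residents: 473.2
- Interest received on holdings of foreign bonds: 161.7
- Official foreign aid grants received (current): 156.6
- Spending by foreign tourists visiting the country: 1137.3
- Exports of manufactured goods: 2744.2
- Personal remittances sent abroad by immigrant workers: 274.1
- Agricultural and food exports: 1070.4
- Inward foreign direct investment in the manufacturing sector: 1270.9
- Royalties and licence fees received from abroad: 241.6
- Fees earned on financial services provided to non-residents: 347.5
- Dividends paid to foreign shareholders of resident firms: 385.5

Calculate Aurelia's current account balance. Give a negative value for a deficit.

3984.2

Goods: -1356.6 + 1070.4 + 2744.2 = 2458.0
Services: 1137.3 + 347.5 - 359.4 + 241.6 = 1367.0
Primary income: 405.6 + 161.7 + 162.6 - 385.5 = 344.4
Secondary income: -274.1 - 67.7 + 156.6 = -185.2
Current account = 2458.0 + 1367.0 + 344.4 + (-185.2) = 3984.2
(Excluded from the current account — capital account: capital transfers received from emigrants 63.6, sale of embassy land to a foreign government 76.9; financial account: borrowing by resident firms from foreign banks 866.8, purchases of foreign government bonds by domestic residents 473.2, inward foreign direct investment in the manufacturing sector 1270.9.)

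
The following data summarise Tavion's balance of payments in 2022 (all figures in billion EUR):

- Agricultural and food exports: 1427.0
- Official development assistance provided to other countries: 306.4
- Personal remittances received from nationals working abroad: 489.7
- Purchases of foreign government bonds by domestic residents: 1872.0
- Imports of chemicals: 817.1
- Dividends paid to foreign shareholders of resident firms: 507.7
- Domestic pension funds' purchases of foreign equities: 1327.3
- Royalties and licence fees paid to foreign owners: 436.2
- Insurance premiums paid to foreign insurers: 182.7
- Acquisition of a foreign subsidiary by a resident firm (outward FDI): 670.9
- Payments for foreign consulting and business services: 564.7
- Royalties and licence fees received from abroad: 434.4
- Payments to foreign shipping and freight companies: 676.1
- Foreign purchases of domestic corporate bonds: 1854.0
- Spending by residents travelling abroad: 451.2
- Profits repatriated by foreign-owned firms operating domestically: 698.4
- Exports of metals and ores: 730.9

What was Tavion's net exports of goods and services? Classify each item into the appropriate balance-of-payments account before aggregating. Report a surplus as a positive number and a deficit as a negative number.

-535.7

Goods: 730.9 + 1427.0 - 817.1 = 1340.8
Services: -451.2 - 436.2 - 676.1 - 182.7 + 434.4 - 564.7 = -1876.5
Trade balance = 1340.8 + (-1876.5) = -535.7
(Excluded from the trade balance — secondary income: official development assistance provided to other countries 306.4, personal remittances received from nationals working abroad 489.7; financial account: purchases of foreign government bonds by domestic residents 1872.0, domestic pension funds' purchases of foreign equities 1327.3, acquisition of a foreign subsidiary by a resident firm (outward FDI) 670.9, foreign purchases of domestic corporate bonds 1854.0; primary income: dividends paid to foreign shareholders of resident firms 507.7, profits repatriated by foreign-owned firms operating domestically 698.4.)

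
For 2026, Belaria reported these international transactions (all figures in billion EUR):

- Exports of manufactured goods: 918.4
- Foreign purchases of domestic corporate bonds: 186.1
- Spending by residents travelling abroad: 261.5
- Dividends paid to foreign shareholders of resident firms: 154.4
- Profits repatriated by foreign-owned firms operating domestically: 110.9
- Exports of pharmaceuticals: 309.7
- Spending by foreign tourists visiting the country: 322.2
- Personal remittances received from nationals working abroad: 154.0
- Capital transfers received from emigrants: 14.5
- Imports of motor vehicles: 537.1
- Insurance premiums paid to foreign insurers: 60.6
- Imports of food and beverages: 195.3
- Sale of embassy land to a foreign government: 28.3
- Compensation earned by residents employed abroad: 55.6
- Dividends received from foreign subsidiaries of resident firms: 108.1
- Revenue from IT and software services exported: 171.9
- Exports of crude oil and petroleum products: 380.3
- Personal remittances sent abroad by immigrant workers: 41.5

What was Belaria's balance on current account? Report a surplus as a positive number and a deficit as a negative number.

Goods: -537.1 + 309.7 - 195.3 + 918.4 + 380.3 = 876.0
Services: 322.2 + 171.9 - 261.5 - 60.6 = 172.0
Primary income: -110.9 + 55.6 + 108.1 - 154.4 = -101.6
Secondary income: -41.5 + 154.0 = 112.5
Current account = 876.0 + 172.0 + (-101.6) + 112.5 = 1058.9
(Excluded from the current account — financial account: foreign purchases of domestic corporate bonds 186.1; capital account: capital transfers received from emigrants 14.5, sale of embassy land to a foreign government 28.3.)

1058.9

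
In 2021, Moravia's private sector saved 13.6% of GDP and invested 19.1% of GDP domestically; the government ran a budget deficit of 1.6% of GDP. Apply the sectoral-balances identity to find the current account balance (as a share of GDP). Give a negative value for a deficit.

-7.1

By the sectoral-balances identity, CA = (S_private - I) + (T - G).
Private balance = 13.6 - 19.1 = -5.5
Government balance (T - G) = -1.6
CA = -5.5 + (-1.6) = -7.1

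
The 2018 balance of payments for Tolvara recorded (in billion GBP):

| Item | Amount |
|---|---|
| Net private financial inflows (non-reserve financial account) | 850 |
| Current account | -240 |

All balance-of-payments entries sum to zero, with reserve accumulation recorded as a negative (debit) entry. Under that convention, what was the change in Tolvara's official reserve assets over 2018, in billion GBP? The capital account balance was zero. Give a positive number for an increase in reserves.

610

Official reserve transactions balance = -((-240) + 850) = -610
An accumulation of reserves is recorded as a debit (negative entry), so the change in the stock of reserves is the negative of that balance.
Change in official reserves = -(-610) = 610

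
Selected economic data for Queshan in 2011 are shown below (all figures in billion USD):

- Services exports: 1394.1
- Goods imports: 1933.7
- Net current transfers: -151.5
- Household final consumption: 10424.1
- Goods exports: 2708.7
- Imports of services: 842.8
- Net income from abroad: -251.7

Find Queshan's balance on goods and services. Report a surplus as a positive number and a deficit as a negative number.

Goods balance = 2708.7 - 1933.7 = 775.0
Services balance = 1394.1 - 842.8 = 551.3
Trade balance (goods + services) = 775.0 + 551.3 = 1326.3

1326.3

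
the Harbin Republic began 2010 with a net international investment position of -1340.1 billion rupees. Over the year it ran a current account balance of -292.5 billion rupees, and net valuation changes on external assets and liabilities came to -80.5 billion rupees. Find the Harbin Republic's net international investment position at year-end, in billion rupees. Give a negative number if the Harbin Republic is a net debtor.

Change in NIIP = current account + net valuation change = -292.5 + (-80.5) = -373.0
End-of-year NIIP = -1340.1 + (-373.0) = -1713.1

-1713.1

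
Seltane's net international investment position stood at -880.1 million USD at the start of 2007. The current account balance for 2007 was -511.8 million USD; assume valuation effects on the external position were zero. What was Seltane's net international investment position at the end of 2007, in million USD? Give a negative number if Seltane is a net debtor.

With no valuation effects, change in NIIP = current account = -511.8
End-of-year NIIP = -880.1 + (-511.8) = -1391.9

-1391.9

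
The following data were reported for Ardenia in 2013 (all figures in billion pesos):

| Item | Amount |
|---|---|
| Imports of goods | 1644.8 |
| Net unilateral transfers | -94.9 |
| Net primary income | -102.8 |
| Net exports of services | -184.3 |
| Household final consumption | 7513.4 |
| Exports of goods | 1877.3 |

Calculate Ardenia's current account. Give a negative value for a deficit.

-149.5

Goods balance = 1877.3 - 1644.8 = 232.5
Services balance = -184.3
Trade balance (goods + services) = 232.5 + (-184.3) = 48.2
Net primary income = -102.8
Net secondary income = -94.9
Current account = 48.2 + (-102.8) + (-94.9) = -149.5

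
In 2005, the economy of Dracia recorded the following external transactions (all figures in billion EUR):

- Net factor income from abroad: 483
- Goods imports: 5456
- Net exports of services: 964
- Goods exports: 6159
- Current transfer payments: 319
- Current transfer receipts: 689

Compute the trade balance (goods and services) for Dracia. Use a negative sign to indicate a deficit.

Goods balance = 6159 - 5456 = 703
Services balance = 964
Trade balance (goods + services) = 703 + 964 = 1667

1667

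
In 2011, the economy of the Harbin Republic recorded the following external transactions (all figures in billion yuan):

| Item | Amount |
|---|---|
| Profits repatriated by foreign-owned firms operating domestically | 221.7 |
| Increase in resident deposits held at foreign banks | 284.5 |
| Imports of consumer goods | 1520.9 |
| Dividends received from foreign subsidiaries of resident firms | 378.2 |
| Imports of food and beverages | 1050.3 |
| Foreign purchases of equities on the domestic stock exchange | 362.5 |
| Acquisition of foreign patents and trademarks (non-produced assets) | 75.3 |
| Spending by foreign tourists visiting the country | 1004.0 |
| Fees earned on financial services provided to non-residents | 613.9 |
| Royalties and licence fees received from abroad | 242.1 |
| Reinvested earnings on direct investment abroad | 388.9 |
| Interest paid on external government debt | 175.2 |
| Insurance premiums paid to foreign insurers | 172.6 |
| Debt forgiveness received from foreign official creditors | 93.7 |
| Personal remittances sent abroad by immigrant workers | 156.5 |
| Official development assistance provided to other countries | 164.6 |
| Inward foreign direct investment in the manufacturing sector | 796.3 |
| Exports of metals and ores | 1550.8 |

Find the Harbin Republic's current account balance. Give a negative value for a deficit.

716.1

Goods: 1550.8 - 1050.3 - 1520.9 = -1020.4
Services: 242.1 + 1004.0 + 613.9 - 172.6 = 1687.4
Primary income: 378.2 + 388.9 - 221.7 - 175.2 = 370.2
Secondary income: -164.6 - 156.5 = -321.1
Current account = (-1020.4) + 1687.4 + 370.2 + (-321.1) = 716.1
(Excluded from the current account — financial account: increase in resident deposits held at foreign banks 284.5, foreign purchases of equities on the domestic stock exchange 362.5, inward foreign direct investment in the manufacturing sector 796.3; capital account: acquisition of foreign patents and trademarks (non-produced assets) 75.3, debt forgiveness received from foreign official creditors 93.7.)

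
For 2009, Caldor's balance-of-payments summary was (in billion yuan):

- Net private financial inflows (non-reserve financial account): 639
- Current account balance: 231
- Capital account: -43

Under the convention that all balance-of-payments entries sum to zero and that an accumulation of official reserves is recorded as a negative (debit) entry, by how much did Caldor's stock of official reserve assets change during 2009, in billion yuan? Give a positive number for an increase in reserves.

Official reserve transactions balance = -(231 + (-43) + 639) = -827
An accumulation of reserves is recorded as a debit (negative entry), so the change in the stock of reserves is the negative of that balance.
Change in official reserves = -(-827) = 827

827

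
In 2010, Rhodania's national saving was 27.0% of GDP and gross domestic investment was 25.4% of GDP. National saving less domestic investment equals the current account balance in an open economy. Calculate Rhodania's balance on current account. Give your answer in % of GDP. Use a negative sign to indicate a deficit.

CA = S - I = 27.0 - 25.4 = 1.6

1.6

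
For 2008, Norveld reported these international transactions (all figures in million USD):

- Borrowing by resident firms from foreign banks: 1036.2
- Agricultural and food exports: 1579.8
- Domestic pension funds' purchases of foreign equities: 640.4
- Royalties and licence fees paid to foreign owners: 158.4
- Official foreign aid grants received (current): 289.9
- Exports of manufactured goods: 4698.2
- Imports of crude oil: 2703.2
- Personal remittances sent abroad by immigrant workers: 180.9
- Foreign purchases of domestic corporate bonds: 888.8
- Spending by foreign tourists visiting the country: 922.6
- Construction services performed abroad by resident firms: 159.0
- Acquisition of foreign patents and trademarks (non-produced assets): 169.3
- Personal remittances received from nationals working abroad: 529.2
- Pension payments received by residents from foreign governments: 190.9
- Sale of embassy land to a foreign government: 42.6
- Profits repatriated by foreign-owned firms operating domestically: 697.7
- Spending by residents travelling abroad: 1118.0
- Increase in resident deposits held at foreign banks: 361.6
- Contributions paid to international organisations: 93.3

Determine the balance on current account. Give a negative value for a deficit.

Goods: -2703.2 + 1579.8 + 4698.2 = 3574.8
Services: -158.4 - 1118.0 + 922.6 + 159.0 = -194.8
Primary income: -697.7
Secondary income: -180.9 + 529.2 - 93.3 + 289.9 + 190.9 = 735.8
Current account = 3574.8 + (-194.8) + (-697.7) + 735.8 = 3418.1
(Excluded from the current account — financial account: borrowing by resident firms from foreign banks 1036.2, domestic pension funds' purchases of foreign equities 640.4, foreign purchases of domestic corporate bonds 888.8, increase in resident deposits held at foreign banks 361.6; capital account: acquisition of foreign patents and trademarks (non-produced assets) 169.3, sale of embassy land to a foreign government 42.6.)

3418.1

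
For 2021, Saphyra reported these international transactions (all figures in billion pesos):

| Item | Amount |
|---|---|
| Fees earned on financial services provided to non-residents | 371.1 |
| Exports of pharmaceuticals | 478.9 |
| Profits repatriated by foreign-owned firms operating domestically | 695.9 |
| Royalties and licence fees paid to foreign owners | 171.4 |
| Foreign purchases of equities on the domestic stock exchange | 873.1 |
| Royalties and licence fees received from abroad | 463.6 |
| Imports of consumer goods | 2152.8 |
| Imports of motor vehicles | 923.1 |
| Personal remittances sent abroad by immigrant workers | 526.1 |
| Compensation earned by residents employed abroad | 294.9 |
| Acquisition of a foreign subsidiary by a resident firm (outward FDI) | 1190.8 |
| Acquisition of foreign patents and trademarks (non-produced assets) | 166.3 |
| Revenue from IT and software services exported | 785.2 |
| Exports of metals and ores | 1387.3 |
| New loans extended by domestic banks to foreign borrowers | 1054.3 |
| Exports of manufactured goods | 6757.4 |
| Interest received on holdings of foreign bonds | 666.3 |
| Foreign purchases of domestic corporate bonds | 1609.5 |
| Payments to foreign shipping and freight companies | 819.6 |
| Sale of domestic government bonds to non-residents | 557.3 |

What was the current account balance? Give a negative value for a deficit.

5915.8

Goods: 6757.4 - 923.1 - 2152.8 + 478.9 + 1387.3 = 5547.7
Services: 371.1 + 463.6 - 171.4 - 819.6 + 785.2 = 628.9
Primary income: -695.9 + 666.3 + 294.9 = 265.3
Secondary income: -526.1
Current account = 5547.7 + 628.9 + 265.3 + (-526.1) = 5915.8
(Excluded from the current account — financial account: foreign purchases of equities on the domestic stock exchange 873.1, acquisition of a foreign subsidiary by a resident firm (outward FDI) 1190.8, new loans extended by domestic banks to foreign borrowers 1054.3, foreign purchases of domestic corporate bonds 1609.5, sale of domestic government bonds to non-residents 557.3; capital account: acquisition of foreign patents and trademarks (non-produced assets) 166.3.)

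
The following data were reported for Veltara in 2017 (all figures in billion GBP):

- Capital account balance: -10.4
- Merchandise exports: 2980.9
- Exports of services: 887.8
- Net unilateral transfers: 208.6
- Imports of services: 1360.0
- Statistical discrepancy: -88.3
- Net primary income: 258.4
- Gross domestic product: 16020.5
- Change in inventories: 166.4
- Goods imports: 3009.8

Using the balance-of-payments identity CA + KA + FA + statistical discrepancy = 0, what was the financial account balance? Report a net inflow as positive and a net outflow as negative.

132.8

Goods balance = 2980.9 - 3009.8 = -28.9
Services balance = 887.8 - 1360.0 = -472.2
Trade balance (goods + services) = -28.9 + (-472.2) = -501.1
Net primary income = 258.4
Net secondary income = 208.6
Current account = -501.1 + 258.4 + 208.6 = -34.1
Financial account = -(-34.1 + (-10.4) + (-88.3)) = 132.8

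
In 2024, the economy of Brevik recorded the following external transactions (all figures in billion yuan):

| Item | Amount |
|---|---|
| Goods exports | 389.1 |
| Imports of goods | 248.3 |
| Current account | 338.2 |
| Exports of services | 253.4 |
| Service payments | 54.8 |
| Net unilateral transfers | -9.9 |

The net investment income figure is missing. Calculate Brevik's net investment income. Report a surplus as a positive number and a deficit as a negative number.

Current account = goods balance + services balance + net primary income + net secondary income
Sum of the known components = 329.5
Net investment income = CA - (known components) = 338.2 - 329.5 = 8.7

8.7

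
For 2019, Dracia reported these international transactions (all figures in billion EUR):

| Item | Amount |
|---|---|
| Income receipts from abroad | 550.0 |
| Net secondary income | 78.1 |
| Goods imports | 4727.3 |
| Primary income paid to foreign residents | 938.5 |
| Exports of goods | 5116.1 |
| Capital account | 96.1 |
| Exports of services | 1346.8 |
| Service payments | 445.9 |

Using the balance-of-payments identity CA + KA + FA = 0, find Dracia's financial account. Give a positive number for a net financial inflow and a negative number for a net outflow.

-1075.4

Goods balance = 5116.1 - 4727.3 = 388.8
Services balance = 1346.8 - 445.9 = 900.9
Trade balance (goods + services) = 388.8 + 900.9 = 1289.7
Net primary income = 550.0 - 938.5 = -388.5
Net secondary income = 78.1
Current account = 1289.7 + (-388.5) + 78.1 = 979.3
Financial account = -(979.3 + 96.1) = -1075.4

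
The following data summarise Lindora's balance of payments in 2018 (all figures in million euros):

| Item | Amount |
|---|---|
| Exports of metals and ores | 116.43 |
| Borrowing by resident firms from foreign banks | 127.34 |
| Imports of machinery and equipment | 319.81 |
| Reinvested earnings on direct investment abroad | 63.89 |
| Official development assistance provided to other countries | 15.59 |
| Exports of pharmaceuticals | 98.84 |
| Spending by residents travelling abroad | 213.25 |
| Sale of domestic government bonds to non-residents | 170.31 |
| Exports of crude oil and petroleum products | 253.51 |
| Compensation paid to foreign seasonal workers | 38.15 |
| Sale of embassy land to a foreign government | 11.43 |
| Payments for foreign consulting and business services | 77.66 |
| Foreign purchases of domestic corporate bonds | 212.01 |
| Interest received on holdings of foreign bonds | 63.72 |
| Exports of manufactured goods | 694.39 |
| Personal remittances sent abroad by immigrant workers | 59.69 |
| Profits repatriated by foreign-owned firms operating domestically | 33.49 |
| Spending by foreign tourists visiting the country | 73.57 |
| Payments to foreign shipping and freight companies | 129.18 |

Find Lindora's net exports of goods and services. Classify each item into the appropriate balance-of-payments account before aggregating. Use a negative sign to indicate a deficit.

496.84

Goods: 253.51 - 319.81 + 694.39 + 98.84 + 116.43 = 843.36
Services: -77.66 - 213.25 - 129.18 + 73.57 = -346.52
Trade balance = 843.36 + (-346.52) = 496.84
(Excluded from the trade balance — financial account: borrowing by resident firms from foreign banks 127.34, sale of domestic government bonds to non-residents 170.31, foreign purchases of domestic corporate bonds 212.01; primary income: reinvested earnings on direct investment abroad 63.89, compensation paid to foreign seasonal workers 38.15, interest received on holdings of foreign bonds 63.72, profits repatriated by foreign-owned firms operating domestically 33.49; secondary income: official development assistance provided to other countries 15.59, personal remittances sent abroad by immigrant workers 59.69; capital account: sale of embassy land to a foreign government 11.43.)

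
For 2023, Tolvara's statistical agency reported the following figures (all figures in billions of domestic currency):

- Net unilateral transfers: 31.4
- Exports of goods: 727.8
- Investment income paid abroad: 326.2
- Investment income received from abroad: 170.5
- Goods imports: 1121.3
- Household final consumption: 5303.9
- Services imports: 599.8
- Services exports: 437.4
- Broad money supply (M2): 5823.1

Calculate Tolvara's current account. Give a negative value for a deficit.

Goods balance = 727.8 - 1121.3 = -393.5
Services balance = 437.4 - 599.8 = -162.4
Trade balance (goods + services) = -393.5 + (-162.4) = -555.9
Net primary income = 170.5 - 326.2 = -155.7
Net secondary income = 31.4
Current account = -555.9 + (-155.7) + 31.4 = -680.2

-680.2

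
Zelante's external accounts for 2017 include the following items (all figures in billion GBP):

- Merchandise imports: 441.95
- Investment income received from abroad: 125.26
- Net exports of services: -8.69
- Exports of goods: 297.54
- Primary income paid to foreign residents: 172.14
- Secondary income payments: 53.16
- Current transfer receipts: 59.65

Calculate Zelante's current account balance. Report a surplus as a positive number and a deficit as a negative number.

Goods balance = 297.54 - 441.95 = -144.41
Services balance = -8.69
Trade balance (goods + services) = -144.41 + (-8.69) = -153.10
Net primary income = 125.26 - 172.14 = -46.88
Net secondary income = 59.65 - 53.16 = 6.49
Current account = -153.10 + (-46.88) + 6.49 = -193.49

-193.49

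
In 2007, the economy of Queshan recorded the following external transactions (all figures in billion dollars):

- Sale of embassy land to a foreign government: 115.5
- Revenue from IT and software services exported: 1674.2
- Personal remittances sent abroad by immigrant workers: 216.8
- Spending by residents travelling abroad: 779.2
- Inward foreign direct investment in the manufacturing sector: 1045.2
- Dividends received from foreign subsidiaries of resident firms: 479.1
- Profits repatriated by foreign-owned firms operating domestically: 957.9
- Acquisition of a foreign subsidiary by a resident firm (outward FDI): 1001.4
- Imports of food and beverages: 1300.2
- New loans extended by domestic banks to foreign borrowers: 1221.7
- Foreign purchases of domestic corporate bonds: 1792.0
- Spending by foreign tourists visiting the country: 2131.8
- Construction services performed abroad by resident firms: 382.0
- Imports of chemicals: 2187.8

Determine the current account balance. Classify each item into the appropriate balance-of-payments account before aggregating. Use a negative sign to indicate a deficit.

-774.8

Goods: -2187.8 - 1300.2 = -3488.0
Services: -779.2 + 382.0 + 1674.2 + 2131.8 = 3408.8
Primary income: 479.1 - 957.9 = -478.8
Secondary income: -216.8
Current account = (-3488.0) + 3408.8 + (-478.8) + (-216.8) = -774.8
(Excluded from the current account — capital account: sale of embassy land to a foreign government 115.5; financial account: inward foreign direct investment in the manufacturing sector 1045.2, acquisition of a foreign subsidiary by a resident firm (outward FDI) 1001.4, new loans extended by domestic banks to foreign borrowers 1221.7, foreign purchases of domestic corporate bonds 1792.0.)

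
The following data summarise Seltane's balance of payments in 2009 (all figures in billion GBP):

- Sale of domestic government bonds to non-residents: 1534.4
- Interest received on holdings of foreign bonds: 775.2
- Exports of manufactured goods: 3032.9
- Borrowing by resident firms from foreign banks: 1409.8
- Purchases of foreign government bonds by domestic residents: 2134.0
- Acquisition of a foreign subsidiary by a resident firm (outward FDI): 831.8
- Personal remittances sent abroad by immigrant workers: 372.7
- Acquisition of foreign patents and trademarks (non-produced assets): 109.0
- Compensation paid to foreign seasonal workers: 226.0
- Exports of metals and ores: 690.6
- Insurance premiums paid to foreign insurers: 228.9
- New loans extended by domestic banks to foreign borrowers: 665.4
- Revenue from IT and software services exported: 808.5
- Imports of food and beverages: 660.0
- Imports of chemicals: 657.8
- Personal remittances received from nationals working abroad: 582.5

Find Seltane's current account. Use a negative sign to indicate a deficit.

Goods: 3032.9 - 657.8 + 690.6 - 660.0 = 2405.7
Services: -228.9 + 808.5 = 579.6
Primary income: -226.0 + 775.2 = 549.2
Secondary income: -372.7 + 582.5 = 209.8
Current account = 2405.7 + 579.6 + 549.2 + 209.8 = 3744.3
(Excluded from the current account — financial account: sale of domestic government bonds to non-residents 1534.4, borrowing by resident firms from foreign banks 1409.8, purchases of foreign government bonds by domestic residents 2134.0, acquisition of a foreign subsidiary by a resident firm (outward FDI) 831.8, new loans extended by domestic banks to foreign borrowers 665.4; capital account: acquisition of foreign patents and trademarks (non-produced assets) 109.0.)

3744.3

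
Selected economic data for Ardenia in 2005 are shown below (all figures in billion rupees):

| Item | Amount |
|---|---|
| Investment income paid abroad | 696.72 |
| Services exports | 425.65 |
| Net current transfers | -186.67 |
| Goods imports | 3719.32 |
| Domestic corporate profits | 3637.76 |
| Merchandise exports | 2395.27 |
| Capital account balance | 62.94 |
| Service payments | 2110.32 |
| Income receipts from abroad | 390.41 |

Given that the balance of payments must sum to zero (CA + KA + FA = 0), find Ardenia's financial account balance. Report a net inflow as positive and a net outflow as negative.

Goods balance = 2395.27 - 3719.32 = -1324.05
Services balance = 425.65 - 2110.32 = -1684.67
Trade balance (goods + services) = -1324.05 + (-1684.67) = -3008.72
Net primary income = 390.41 - 696.72 = -306.31
Net secondary income = -186.67
Current account = -3008.72 + (-306.31) + (-186.67) = -3501.70
Financial account = -(-3501.70 + 62.94) = 3438.76

3438.76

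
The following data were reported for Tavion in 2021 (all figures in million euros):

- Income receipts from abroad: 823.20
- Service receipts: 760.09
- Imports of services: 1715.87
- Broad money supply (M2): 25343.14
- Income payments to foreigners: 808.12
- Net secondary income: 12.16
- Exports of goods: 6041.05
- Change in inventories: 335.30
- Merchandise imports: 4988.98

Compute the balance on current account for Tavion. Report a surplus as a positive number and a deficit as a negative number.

123.53

Goods balance = 6041.05 - 4988.98 = 1052.07
Services balance = 760.09 - 1715.87 = -955.78
Trade balance (goods + services) = 1052.07 + (-955.78) = 96.29
Net primary income = 823.20 - 808.12 = 15.08
Net secondary income = 12.16
Current account = 96.29 + 15.08 + 12.16 = 123.53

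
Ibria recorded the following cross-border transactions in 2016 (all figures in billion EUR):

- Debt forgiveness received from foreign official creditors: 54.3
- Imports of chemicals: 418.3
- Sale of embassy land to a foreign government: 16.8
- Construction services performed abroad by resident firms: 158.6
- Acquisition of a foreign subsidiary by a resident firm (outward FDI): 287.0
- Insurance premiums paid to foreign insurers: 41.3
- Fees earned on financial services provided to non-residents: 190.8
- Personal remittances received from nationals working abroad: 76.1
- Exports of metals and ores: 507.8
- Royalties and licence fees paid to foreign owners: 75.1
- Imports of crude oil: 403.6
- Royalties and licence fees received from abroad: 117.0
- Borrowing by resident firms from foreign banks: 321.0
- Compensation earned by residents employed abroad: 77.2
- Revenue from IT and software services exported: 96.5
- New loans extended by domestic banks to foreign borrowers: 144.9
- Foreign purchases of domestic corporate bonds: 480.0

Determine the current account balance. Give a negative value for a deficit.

Goods: 507.8 - 418.3 - 403.6 = -314.1
Services: 158.6 + 117.0 - 75.1 + 96.5 - 41.3 + 190.8 = 446.5
Primary income: 77.2
Secondary income: 76.1
Current account = (-314.1) + 446.5 + 77.2 + 76.1 = 285.7
(Excluded from the current account — capital account: debt forgiveness received from foreign official creditors 54.3, sale of embassy land to a foreign government 16.8; financial account: acquisition of a foreign subsidiary by a resident firm (outward FDI) 287.0, borrowing by resident firms from foreign banks 321.0, new loans extended by domestic banks to foreign borrowers 144.9, foreign purchases of domestic corporate bonds 480.0.)

285.7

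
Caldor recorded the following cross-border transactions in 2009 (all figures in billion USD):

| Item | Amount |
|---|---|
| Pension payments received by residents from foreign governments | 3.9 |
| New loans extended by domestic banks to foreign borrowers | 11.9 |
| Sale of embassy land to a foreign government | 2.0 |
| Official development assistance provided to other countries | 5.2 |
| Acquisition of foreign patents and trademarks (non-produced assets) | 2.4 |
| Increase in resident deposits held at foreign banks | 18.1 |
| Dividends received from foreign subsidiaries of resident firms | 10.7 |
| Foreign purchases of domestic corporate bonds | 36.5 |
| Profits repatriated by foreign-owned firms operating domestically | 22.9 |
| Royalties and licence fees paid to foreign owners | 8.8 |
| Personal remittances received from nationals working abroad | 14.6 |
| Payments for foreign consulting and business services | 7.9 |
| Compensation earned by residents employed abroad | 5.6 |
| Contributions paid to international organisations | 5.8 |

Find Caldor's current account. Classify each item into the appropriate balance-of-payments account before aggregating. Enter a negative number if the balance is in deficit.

Services: -7.9 - 8.8 = -16.7
Primary income: 5.6 + 10.7 - 22.9 = -6.6
Secondary income: -5.2 + 14.6 - 5.8 + 3.9 = 7.5
Current account = (-16.7) + (-6.6) + 7.5 = -15.8
(Excluded from the current account — financial account: new loans extended by domestic banks to foreign borrowers 11.9, increase in resident deposits held at foreign banks 18.1, foreign purchases of domestic corporate bonds 36.5; capital account: sale of embassy land to a foreign government 2.0, acquisition of foreign patents and trademarks (non-produced assets) 2.4.)

-15.8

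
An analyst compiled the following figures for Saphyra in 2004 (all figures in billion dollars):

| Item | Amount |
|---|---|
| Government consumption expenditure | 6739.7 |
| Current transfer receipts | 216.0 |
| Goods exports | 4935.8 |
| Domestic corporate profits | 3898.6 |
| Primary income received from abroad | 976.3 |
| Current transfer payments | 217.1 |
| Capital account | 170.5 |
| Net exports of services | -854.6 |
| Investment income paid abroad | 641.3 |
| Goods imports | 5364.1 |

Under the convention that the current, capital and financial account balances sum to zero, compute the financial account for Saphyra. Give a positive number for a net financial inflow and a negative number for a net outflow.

778.5

Goods balance = 4935.8 - 5364.1 = -428.3
Services balance = -854.6
Trade balance (goods + services) = -428.3 + (-854.6) = -1282.9
Net primary income = 976.3 - 641.3 = 335.0
Net secondary income = 216.0 - 217.1 = -1.1
Current account = -1282.9 + 335.0 + (-1.1) = -949.0
Financial account = -(-949.0 + 170.5) = 778.5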